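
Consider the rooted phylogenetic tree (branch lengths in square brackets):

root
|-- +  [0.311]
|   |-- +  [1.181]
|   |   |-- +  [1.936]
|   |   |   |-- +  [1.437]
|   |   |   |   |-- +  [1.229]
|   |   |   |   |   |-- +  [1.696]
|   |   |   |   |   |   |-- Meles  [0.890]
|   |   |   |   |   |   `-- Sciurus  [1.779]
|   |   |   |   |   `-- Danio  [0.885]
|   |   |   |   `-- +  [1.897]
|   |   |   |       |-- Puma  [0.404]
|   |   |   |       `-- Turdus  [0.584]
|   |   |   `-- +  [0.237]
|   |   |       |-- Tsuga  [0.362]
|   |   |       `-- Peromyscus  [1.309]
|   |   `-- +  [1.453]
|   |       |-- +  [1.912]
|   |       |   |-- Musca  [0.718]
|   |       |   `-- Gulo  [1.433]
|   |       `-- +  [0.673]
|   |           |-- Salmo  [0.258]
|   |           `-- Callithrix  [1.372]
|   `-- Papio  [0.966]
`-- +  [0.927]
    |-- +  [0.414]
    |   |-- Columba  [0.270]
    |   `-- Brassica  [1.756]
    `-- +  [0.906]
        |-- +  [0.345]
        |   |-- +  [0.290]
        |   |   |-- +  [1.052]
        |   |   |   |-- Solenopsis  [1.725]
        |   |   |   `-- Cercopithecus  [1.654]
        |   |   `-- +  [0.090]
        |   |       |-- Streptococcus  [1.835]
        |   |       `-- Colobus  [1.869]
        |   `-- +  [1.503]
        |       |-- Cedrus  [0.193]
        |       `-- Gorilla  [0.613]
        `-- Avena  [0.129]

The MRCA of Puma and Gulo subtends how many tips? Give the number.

11

The MRCA of Puma and Gulo is the node subtending (((((Meles,Sciurus),Danio),(Puma,Turdus)),(Tsuga,Peromyscus)),((Musca,Gulo),(Salmo,Callithrix))).
That clade contains 11 terminal taxa: Callithrix, Danio, Gulo, Meles, Musca, Peromyscus, Puma, Salmo, Sciurus, Tsuga, Turdus.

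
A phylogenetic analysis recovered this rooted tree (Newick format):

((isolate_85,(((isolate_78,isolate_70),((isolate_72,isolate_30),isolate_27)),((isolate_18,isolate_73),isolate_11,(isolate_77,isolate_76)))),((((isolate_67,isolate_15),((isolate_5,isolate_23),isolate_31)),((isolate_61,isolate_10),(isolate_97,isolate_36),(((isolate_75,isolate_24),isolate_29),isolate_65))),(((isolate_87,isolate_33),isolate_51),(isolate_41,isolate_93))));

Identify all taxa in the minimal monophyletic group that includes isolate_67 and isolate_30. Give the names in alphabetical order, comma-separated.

Tracing isolate_67: it sits inside (isolate_67,isolate_15).
Tracing isolate_30: it sits inside (isolate_72,isolate_30).
The smallest clade enclosing both is the whole tree (their MRCA is the root), so the answer is all 29 tips in alphabetical order.

isolate_10, isolate_11, isolate_15, isolate_18, isolate_23, isolate_24, isolate_27, isolate_29, isolate_30, isolate_31, isolate_33, isolate_36, isolate_41, isolate_5, isolate_51, isolate_61, isolate_65, isolate_67, isolate_70, isolate_72, isolate_73, isolate_75, isolate_76, isolate_77, isolate_78, isolate_85, isolate_87, isolate_93, isolate_97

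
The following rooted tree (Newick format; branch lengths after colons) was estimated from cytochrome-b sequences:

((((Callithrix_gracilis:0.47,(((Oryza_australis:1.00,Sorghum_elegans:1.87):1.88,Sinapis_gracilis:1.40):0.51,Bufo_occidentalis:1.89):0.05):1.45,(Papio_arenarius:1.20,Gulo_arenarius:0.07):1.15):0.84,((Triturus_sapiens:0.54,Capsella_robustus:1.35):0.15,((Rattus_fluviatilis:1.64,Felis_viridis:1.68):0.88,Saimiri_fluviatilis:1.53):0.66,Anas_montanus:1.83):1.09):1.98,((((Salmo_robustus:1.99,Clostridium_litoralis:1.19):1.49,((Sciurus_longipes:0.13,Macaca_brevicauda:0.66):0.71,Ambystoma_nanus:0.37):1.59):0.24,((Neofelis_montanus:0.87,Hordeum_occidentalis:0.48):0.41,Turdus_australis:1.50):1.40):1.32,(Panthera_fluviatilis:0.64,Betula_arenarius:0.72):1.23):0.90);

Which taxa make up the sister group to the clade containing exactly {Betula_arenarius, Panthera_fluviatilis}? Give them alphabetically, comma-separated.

The clade containing exactly {Betula_arenarius, Panthera_fluviatilis} attaches to the tree at the node subtending ((((Salmo_robustus,Clostridium_litoralis),((Sciurus_longipes,Macaca_brevicauda),Ambystoma_nanus)),((Neofelis_montanus,Hordeum_occidentalis),Turdus_australis)),(Panthera_fluviatilis,Betula_arenarius)).
The other lineage descending from that same node — the sister group — is (((Salmo_robustus,Clostridium_litoralis),((Sciurus_longipes,Macaca_brevicauda),Ambystoma_nanus)),((Neofelis_montanus,Hordeum_occidentalis),Turdus_australis)); its 8 tips in alphabetical order are the answer.

Ambystoma_nanus, Clostridium_litoralis, Hordeum_occidentalis, Macaca_brevicauda, Neofelis_montanus, Salmo_robustus, Sciurus_longipes, Turdus_australis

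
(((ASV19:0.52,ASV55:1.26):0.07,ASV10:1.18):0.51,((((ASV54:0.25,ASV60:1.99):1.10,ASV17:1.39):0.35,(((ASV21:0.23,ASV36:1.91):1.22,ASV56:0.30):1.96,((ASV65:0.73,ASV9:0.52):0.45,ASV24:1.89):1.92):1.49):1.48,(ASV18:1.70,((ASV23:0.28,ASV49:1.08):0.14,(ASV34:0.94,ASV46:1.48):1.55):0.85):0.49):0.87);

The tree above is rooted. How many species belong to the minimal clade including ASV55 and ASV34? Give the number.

The MRCA of ASV55 and ASV34 is the root, so the clade is the entire tree.
That clade contains 17 terminal taxa: ASV10, ASV17, ASV18, ASV19, ASV21, ASV23, ASV24, ASV34, ASV36, ASV46, ASV49, ASV54, ASV55, ASV56, ASV60, ASV65, ASV9.

17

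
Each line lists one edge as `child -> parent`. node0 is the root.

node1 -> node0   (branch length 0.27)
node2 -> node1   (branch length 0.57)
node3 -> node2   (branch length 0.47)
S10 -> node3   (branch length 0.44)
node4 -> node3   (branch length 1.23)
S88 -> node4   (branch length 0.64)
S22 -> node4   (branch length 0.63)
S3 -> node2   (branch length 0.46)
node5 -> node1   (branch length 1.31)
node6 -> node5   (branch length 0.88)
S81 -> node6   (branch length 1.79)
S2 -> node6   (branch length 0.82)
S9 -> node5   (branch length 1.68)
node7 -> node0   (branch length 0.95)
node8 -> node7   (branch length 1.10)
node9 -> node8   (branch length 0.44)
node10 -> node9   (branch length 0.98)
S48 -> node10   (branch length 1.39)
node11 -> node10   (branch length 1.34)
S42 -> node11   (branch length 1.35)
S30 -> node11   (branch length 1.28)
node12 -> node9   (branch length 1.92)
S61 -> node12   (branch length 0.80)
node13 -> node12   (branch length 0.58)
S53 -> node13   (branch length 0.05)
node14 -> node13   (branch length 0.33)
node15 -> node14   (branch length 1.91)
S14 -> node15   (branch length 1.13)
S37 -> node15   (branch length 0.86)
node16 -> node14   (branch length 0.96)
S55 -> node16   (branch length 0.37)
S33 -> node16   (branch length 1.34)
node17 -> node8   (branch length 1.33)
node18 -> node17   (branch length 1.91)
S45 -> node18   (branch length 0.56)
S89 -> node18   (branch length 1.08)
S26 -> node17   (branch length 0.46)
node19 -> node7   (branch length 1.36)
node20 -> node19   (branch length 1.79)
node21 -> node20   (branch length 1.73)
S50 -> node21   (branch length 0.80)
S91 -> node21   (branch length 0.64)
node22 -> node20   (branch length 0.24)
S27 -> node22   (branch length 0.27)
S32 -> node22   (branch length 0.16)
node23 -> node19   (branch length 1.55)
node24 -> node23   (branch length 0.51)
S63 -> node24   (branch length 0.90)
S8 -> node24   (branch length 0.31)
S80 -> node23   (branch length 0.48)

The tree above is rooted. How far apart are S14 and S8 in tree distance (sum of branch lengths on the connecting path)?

11.14

The path runs S14 → … → MRCA → … → S8; the MRCA is the node subtending ((((S48,(S42,S30)),(S61,(S53,((S14,S37),(S55,S33))))),((S45,S89),S26)),(((S50,S91),(S27,S32)),((S63,S8),S80))).
Branch lengths along that path: 1.13 + 1.91 + 0.33 + 0.58 + 1.92 + 0.44 + 1.10 + 1.36 + 1.55 + 0.51 + 0.31 = 11.14.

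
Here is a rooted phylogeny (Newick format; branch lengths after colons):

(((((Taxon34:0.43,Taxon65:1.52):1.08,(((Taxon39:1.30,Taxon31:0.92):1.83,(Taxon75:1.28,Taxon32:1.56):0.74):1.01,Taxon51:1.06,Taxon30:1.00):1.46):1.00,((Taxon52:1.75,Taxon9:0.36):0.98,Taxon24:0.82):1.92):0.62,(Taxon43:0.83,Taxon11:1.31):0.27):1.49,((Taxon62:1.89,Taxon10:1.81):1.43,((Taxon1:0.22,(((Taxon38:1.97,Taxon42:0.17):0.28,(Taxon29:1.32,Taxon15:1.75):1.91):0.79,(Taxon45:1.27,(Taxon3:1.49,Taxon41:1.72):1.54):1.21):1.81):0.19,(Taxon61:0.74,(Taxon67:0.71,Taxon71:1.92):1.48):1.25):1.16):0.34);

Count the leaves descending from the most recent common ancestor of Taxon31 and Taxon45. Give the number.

The MRCA of Taxon31 and Taxon45 is the root, so the clade is the entire tree.
That clade contains 26 terminal taxa: Taxon1, Taxon10, Taxon11, Taxon15, Taxon24, Taxon29, Taxon3, Taxon30, Taxon31, Taxon32, Taxon34, Taxon38, Taxon39, Taxon41, Taxon42, Taxon43, Taxon45, Taxon51, Taxon52, Taxon61, Taxon62, Taxon65, Taxon67, Taxon71, Taxon75, Taxon9.

26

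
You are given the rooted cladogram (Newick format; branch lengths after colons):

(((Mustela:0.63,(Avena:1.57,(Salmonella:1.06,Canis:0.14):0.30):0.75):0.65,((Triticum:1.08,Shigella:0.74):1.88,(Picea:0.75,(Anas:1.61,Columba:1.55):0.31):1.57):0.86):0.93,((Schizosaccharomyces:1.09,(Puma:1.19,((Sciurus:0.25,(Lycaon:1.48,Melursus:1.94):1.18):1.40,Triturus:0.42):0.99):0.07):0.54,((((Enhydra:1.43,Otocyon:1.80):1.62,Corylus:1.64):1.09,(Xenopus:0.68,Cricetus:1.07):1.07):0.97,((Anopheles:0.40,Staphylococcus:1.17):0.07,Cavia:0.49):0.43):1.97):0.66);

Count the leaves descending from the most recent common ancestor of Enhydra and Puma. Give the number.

14

The MRCA of Enhydra and Puma is the node subtending ((Schizosaccharomyces,(Puma,((Sciurus,(Lycaon,Melursus)),Triturus))),((((Enhydra,Otocyon),Corylus),(Xenopus,Cricetus)),((Anopheles,Staphylococcus),Cavia))).
That clade contains 14 terminal taxa: Anopheles, Cavia, Corylus, Cricetus, Enhydra, Lycaon, Melursus, Otocyon, Puma, Schizosaccharomyces, Sciurus, Staphylococcus, Triturus, Xenopus.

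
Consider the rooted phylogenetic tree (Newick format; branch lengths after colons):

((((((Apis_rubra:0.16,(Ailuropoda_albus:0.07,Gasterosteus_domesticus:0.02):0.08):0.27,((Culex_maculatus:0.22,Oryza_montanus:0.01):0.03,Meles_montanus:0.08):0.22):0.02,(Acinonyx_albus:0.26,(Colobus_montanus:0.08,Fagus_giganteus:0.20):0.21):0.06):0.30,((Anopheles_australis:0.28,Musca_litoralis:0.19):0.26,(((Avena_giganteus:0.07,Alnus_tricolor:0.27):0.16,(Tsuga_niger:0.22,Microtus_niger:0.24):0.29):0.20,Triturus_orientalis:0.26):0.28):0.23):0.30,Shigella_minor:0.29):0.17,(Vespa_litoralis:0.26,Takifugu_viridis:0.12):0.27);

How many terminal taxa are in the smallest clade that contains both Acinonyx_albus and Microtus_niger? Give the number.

The MRCA of Acinonyx_albus and Microtus_niger is the node subtending ((((Apis_rubra,(Ailuropoda_albus,Gasterosteus_domesticus)),((Culex_maculatus,Oryza_montanus),Meles_montanus)),(Acinonyx_albus,(Colobus_montanus,Fagus_giganteus))),((Anopheles_australis,Musca_litoralis),(((Avena_giganteus,Alnus_tricolor),(Tsuga_niger,Microtus_niger)),Triturus_orientalis))).
That clade contains 16 terminal taxa: Acinonyx_albus, Ailuropoda_albus, Alnus_tricolor, Anopheles_australis, Apis_rubra, Avena_giganteus, Colobus_montanus, Culex_maculatus, Fagus_giganteus, Gasterosteus_domesticus, Meles_montanus, Microtus_niger, Musca_litoralis, Oryza_montanus, Triturus_orientalis, Tsuga_niger.

16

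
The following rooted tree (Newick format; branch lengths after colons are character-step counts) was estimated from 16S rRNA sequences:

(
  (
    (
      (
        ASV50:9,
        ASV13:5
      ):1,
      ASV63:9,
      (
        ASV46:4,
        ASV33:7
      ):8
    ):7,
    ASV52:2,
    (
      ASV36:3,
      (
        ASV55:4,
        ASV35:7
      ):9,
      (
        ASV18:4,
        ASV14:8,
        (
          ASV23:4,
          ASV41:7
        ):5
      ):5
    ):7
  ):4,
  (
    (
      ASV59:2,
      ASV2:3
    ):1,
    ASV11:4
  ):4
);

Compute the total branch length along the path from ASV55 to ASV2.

The path runs ASV55 → … → MRCA → … → ASV2; the MRCA is the root of the tree.
Branch lengths along that path: 4 + 9 + 7 + 4 + 4 + 1 + 3 = 32.

32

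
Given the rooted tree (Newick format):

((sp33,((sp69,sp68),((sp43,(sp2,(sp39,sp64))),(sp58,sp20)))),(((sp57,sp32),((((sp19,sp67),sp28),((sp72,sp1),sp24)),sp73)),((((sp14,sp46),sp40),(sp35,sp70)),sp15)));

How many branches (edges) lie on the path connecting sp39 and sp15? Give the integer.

10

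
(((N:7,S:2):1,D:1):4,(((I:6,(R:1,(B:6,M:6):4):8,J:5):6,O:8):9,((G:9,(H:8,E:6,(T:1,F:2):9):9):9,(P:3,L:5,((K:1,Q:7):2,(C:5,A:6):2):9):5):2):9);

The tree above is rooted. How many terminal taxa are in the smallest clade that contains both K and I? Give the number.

17

The MRCA of K and I is the node subtending (((I,(R,(B,M)),J),O),((G,(H,E,(T,F))),(P,L,((K,Q),(C,A))))).
That clade contains 17 terminal taxa: A, B, C, E, F, G, H, I, J, K, L, M, O, P, Q, R, T.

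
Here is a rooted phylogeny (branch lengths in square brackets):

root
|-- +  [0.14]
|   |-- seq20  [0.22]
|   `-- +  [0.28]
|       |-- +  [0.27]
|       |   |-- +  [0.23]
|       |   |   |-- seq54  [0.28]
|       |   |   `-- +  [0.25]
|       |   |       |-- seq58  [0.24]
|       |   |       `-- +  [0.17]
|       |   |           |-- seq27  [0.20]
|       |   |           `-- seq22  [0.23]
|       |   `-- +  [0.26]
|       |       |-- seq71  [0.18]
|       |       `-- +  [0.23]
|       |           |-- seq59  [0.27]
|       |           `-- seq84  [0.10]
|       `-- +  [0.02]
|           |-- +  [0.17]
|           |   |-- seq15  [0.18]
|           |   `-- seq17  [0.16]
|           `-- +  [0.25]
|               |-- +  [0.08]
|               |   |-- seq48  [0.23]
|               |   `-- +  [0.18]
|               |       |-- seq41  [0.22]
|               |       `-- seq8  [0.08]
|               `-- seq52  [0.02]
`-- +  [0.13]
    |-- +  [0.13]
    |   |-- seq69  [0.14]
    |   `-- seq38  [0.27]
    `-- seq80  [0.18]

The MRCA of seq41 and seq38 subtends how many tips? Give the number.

17

The MRCA of seq41 and seq38 is the root, so the clade is the entire tree.
That clade contains 17 terminal taxa: seq15, seq17, seq20, seq22, seq27, seq38, seq41, seq48, seq52, seq54, seq58, seq59, seq69, seq71, seq8, seq80, seq84.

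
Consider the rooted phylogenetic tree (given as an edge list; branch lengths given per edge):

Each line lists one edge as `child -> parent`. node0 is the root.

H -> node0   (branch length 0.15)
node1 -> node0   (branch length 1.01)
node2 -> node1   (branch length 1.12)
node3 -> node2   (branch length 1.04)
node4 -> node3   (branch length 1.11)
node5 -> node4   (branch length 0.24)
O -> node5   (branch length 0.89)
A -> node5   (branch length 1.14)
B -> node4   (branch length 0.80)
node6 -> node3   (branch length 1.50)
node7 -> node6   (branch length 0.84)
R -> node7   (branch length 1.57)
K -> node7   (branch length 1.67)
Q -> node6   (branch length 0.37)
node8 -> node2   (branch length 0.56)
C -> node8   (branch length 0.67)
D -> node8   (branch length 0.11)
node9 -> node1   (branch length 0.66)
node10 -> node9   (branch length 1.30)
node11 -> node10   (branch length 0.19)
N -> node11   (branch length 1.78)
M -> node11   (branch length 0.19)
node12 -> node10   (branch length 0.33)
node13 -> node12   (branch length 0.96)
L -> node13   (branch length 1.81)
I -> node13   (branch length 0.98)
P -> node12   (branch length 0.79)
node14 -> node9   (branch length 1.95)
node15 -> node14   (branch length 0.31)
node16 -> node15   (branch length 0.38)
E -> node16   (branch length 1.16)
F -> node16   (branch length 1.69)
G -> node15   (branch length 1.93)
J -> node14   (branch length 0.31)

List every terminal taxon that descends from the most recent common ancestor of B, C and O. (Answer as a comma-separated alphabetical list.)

A, B, C, D, K, O, Q, R

Tracing B: it sits inside ((O,A),B).
Tracing C: it sits inside (C,D).
Tracing O: it sits inside (O,A).
The smallest clade enclosing all 3 is ((((O,A),B),((R,K),Q)),(C,D)); the answer is its 8 terminal taxa in alphabetical order.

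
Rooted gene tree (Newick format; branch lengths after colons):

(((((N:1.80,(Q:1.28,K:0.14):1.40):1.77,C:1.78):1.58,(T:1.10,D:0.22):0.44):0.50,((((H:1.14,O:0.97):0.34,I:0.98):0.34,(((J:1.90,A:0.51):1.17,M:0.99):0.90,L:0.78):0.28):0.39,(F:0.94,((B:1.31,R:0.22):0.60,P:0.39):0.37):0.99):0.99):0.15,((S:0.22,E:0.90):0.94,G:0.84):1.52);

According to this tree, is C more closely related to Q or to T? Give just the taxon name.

The MRCA of C and Q subtends ((N,(Q,K)),C) (4 taxa).
The MRCA of C and T subtends (((N,(Q,K)),C),(T,D)) (6 taxa).
The first is nested inside the second, so C shares a more recent common ancestor with Q.

Q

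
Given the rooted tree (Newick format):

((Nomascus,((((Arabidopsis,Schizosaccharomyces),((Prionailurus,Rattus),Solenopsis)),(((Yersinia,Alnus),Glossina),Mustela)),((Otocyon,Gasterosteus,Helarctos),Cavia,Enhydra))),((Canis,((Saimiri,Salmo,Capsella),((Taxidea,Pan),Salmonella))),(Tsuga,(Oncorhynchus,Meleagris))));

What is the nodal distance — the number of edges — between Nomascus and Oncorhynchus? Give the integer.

6

The MRCA of Nomascus and Oncorhynchus is the root of the tree.
From Nomascus up to that node: 2 branches. From Oncorhynchus up to the same node: 4 branches. Total: 2 + 4 = 6.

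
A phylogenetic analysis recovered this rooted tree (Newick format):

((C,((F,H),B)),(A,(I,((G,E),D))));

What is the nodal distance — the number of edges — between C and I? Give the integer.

5

The MRCA of C and I is the root of the tree.
From C up to that node: 2 branches. From I up to the same node: 3 branches. Total: 2 + 3 = 5.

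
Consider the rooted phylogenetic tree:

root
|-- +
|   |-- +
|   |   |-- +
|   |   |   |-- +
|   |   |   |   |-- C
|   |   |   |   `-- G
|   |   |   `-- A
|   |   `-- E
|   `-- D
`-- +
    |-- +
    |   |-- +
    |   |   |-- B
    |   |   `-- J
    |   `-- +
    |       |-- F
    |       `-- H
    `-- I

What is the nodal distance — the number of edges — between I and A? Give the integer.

The MRCA of I and A is the root of the tree.
From I up to that node: 2 branches. From A up to the same node: 4 branches. Total: 2 + 4 = 6.

6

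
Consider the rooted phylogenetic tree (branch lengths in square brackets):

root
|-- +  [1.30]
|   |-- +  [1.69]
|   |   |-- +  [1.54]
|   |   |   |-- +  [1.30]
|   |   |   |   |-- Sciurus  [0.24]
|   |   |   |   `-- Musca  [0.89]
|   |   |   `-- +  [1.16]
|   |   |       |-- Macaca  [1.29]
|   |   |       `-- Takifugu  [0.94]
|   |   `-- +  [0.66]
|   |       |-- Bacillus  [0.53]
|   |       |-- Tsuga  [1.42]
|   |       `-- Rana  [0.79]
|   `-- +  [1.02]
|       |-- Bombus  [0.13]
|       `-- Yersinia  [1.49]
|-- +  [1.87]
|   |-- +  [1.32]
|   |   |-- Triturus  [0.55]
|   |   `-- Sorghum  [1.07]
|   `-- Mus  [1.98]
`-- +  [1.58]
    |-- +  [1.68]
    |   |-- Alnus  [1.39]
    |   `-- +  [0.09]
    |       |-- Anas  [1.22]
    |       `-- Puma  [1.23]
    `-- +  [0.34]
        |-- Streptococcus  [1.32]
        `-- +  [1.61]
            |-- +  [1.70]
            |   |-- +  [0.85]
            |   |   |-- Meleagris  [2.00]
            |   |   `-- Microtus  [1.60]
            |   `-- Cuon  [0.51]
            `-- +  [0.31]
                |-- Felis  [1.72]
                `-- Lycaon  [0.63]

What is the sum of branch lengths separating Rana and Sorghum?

The path runs Rana → … → MRCA → … → Sorghum; the MRCA is the root of the tree.
Branch lengths along that path: 0.79 + 0.66 + 1.69 + 1.30 + 1.87 + 1.32 + 1.07 = 8.70.

8.70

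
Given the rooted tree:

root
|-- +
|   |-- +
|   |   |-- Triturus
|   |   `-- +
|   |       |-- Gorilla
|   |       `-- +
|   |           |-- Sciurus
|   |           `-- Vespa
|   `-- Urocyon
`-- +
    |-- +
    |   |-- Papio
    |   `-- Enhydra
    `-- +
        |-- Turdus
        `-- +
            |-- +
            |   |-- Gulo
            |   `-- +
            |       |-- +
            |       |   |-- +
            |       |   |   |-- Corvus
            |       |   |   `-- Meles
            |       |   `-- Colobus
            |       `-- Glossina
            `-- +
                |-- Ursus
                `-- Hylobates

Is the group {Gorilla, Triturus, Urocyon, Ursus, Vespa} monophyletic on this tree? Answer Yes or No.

No

The MRCA of the listed taxa is the root, so the smallest clade containing them is the whole tree.
That clade also contains Colobus, Corvus, Enhydra, Glossina, Gulo, Hylobates, Meles, Papio, Sciurus, Turdus, which are not in the proposed group, so the group is not monophyletic.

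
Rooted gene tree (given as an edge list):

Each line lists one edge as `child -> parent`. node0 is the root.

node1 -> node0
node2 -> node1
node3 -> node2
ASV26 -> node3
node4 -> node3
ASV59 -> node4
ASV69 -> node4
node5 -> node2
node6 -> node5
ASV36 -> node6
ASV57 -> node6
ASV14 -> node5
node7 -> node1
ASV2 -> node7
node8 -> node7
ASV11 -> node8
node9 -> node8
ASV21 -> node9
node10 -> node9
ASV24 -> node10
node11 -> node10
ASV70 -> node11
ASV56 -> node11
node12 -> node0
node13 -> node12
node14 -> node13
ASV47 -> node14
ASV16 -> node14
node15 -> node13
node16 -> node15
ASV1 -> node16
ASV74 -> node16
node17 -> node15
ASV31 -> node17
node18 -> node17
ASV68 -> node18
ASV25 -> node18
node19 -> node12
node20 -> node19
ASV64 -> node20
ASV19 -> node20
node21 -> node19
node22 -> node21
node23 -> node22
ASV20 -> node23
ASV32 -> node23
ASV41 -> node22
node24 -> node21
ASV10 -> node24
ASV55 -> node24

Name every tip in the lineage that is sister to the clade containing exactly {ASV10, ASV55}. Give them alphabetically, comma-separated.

The clade containing exactly {ASV10, ASV55} attaches to the tree at the node subtending (((ASV20,ASV32),ASV41),(ASV10,ASV55)).
The other lineage descending from that same node — the sister group — is ((ASV20,ASV32),ASV41); its 3 tips in alphabetical order are the answer.

ASV20, ASV32, ASV41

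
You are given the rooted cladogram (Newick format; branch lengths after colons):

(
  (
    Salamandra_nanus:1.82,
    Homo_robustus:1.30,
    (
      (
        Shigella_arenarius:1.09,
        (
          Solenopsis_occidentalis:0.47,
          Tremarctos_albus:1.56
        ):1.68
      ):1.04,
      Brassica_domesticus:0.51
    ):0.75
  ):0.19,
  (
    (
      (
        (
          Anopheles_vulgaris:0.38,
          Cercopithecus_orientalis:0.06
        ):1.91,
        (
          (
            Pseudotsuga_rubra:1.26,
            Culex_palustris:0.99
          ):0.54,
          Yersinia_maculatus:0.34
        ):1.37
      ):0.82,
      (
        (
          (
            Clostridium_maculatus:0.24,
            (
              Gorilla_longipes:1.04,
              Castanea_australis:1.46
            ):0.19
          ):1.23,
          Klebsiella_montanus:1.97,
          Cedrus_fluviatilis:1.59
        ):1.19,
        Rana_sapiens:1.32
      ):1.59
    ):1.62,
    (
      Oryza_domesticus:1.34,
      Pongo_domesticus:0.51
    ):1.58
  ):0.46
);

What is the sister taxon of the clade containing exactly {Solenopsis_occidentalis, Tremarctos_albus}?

The clade containing exactly {Solenopsis_occidentalis, Tremarctos_albus} attaches to the tree at the node subtending (Shigella_arenarius,(Solenopsis_occidentalis,Tremarctos_albus)).
The other lineage descending from that same node — the sister group — is the single tip Shigella_arenarius.

Shigella_arenarius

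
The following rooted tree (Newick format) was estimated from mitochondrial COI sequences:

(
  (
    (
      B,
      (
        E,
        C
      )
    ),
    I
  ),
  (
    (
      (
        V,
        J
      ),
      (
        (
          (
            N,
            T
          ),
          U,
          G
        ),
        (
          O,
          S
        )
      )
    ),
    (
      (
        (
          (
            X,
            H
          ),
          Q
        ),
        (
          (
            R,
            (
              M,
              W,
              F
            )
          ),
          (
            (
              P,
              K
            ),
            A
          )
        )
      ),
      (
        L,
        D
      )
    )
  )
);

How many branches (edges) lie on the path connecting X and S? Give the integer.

9

The MRCA of X and S is the node subtending (((V,J),(((N,T),U,G),(O,S))),((((X,H),Q),((R,(M,W,F)),((P,K),A))),(L,D))).
From X up to that node: 5 branches. From S up to the same node: 4 branches. Total: 5 + 4 = 9.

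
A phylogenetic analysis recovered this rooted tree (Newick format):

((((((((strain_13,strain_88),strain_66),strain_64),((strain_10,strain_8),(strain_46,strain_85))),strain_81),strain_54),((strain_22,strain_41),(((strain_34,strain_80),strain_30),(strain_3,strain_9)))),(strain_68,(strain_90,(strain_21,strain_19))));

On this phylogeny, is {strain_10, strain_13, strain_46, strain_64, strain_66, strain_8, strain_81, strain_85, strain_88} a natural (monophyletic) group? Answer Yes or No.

Yes

The most recent common ancestor of these taxa subtends (((((strain_13,strain_88),strain_66),strain_64),((strain_10,strain_8),(strain_46,strain_85))),strain_81).
That clade has exactly 9 tips — every listed taxon and nothing else — so the group is monophyletic.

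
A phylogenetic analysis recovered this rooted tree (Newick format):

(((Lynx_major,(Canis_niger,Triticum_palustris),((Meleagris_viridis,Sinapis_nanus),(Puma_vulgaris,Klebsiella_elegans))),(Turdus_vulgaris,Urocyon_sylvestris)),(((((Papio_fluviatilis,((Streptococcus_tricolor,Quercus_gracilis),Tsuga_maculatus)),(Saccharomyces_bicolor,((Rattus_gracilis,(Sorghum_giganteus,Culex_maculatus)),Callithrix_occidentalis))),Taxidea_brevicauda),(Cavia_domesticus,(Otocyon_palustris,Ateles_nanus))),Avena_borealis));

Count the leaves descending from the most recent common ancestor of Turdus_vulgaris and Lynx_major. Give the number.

9

The MRCA of Turdus_vulgaris and Lynx_major is the node subtending ((Lynx_major,(Canis_niger,Triticum_palustris),((Meleagris_viridis,Sinapis_nanus),(Puma_vulgaris,Klebsiella_elegans))),(Turdus_vulgaris,Urocyon_sylvestris)).
That clade contains 9 terminal taxa: Canis_niger, Klebsiella_elegans, Lynx_major, Meleagris_viridis, Puma_vulgaris, Sinapis_nanus, Triticum_palustris, Turdus_vulgaris, Urocyon_sylvestris.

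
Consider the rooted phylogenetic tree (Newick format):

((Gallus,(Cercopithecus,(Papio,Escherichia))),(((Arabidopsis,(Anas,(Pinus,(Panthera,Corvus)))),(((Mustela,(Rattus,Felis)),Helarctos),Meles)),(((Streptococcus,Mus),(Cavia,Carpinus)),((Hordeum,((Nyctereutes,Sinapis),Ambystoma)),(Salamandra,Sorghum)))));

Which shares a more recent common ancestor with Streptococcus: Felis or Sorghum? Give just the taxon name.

The MRCA of Streptococcus and Sorghum subtends (((Streptococcus,Mus),(Cavia,Carpinus)),((Hordeum,((Nyctereutes,Sinapis),Ambystoma)),(Salamandra,Sorghum))) (10 taxa).
The MRCA of Streptococcus and Felis subtends (((Arabidopsis,(Anas,(Pinus,(Panthera,Corvus)))),(((Mustela,(Rattus,Felis)),Helarctos),Meles)),(((Streptococcus,Mus),(Cavia,Carpinus)),((Hordeum,((Nyctereutes,Sinapis),Ambystoma)),(Salamandra,Sorghum)))) (20 taxa).
The first is nested inside the second, so Streptococcus shares a more recent common ancestor with Sorghum.

Sorghum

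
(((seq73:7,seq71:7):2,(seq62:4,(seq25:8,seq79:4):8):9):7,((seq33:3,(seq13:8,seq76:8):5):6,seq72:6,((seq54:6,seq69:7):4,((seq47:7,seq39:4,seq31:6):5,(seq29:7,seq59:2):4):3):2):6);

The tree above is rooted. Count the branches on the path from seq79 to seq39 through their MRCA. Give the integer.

9

The MRCA of seq79 and seq39 is the root of the tree.
From seq79 up to that node: 4 branches. From seq39 up to the same node: 5 branches. Total: 4 + 5 = 9.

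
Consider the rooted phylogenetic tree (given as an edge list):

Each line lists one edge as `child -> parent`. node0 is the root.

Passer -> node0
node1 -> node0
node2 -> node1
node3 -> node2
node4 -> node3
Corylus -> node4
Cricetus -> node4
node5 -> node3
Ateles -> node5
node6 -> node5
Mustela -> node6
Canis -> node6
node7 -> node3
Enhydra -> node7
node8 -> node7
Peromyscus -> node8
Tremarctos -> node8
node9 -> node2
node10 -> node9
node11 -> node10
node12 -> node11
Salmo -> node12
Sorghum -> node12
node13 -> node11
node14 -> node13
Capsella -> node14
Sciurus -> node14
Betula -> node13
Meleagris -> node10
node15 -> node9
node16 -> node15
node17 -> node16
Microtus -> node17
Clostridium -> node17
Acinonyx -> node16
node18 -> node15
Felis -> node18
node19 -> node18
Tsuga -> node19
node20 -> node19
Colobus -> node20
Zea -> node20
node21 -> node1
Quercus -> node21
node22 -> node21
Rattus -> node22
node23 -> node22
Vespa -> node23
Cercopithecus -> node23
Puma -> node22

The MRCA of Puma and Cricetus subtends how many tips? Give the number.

26

The MRCA of Puma and Cricetus is the node subtending ((((Corylus,Cricetus),(Ateles,(Mustela,Canis)),(Enhydra,(Peromyscus,Tremarctos))),((((Salmo,Sorghum),((Capsella,Sciurus),Betula)),Meleagris),(((Microtus,Clostridium),Acinonyx),(Felis,(Tsuga,(Colobus,Zea)))))),(Quercus,(Rattus,(Vespa,Cercopithecus),Puma))).
That clade contains 26 terminal taxa: Acinonyx, Ateles, Betula, Canis, Capsella, Cercopithecus, Clostridium, Colobus, Corylus, Cricetus, Enhydra, Felis, Meleagris, Microtus, Mustela, Peromyscus, Puma, Quercus, Rattus, Salmo, Sciurus, Sorghum, Tremarctos, Tsuga, Vespa, Zea.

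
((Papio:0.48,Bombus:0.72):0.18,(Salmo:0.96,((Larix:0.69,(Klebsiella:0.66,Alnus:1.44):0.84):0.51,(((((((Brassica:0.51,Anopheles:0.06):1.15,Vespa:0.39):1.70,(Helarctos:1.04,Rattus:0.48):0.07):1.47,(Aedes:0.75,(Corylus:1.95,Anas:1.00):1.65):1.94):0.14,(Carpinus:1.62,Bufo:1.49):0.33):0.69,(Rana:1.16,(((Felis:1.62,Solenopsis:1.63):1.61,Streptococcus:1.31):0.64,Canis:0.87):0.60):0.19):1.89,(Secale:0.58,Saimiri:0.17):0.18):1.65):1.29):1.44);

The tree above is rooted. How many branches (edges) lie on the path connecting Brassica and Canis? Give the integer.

The MRCA of Brassica and Canis is the node subtending ((((((Brassica,Anopheles),Vespa),(Helarctos,Rattus)),(Aedes,(Corylus,Anas))),(Carpinus,Bufo)),(Rana,(((Felis,Solenopsis),Streptococcus),Canis))).
From Brassica up to that node: 6 branches. From Canis up to the same node: 3 branches. Total: 6 + 3 = 9.

9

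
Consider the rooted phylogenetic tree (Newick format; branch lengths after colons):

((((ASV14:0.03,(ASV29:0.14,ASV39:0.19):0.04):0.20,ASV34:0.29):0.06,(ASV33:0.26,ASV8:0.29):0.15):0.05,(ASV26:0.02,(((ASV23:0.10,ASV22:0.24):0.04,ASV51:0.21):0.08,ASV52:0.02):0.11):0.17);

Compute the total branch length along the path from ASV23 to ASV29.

The path runs ASV23 → … → MRCA → … → ASV29; the MRCA is the root of the tree.
Branch lengths along that path: 0.10 + 0.04 + 0.08 + 0.11 + 0.17 + 0.05 + 0.06 + 0.20 + 0.04 + 0.14 = 0.99.

0.99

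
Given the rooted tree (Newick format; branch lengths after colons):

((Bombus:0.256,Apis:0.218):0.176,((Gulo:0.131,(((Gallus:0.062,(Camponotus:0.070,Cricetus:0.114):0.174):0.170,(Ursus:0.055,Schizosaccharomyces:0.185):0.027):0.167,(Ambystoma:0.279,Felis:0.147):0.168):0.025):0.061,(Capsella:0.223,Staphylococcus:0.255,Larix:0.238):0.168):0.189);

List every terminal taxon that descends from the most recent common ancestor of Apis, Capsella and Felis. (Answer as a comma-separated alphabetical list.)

Ambystoma, Apis, Bombus, Camponotus, Capsella, Cricetus, Felis, Gallus, Gulo, Larix, Schizosaccharomyces, Staphylococcus, Ursus

Tracing Apis: it sits inside (Bombus,Apis).
Tracing Capsella: it sits inside (Capsella,Staphylococcus,Larix).
Tracing Felis: it sits inside (Ambystoma,Felis).
The smallest clade enclosing all 3 is the whole tree (their MRCA is the root), so the answer is all 13 tips in alphabetical order.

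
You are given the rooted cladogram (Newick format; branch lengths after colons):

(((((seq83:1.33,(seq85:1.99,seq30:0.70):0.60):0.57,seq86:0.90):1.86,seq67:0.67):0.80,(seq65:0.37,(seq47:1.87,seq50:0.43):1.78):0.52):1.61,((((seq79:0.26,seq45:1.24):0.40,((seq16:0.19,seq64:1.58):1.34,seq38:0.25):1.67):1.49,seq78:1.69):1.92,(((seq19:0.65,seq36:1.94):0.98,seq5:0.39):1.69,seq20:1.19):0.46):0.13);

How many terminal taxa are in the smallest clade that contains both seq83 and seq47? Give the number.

8

The MRCA of seq83 and seq47 is the node subtending ((((seq83,(seq85,seq30)),seq86),seq67),(seq65,(seq47,seq50))).
That clade contains 8 terminal taxa: seq30, seq47, seq50, seq65, seq67, seq83, seq85, seq86.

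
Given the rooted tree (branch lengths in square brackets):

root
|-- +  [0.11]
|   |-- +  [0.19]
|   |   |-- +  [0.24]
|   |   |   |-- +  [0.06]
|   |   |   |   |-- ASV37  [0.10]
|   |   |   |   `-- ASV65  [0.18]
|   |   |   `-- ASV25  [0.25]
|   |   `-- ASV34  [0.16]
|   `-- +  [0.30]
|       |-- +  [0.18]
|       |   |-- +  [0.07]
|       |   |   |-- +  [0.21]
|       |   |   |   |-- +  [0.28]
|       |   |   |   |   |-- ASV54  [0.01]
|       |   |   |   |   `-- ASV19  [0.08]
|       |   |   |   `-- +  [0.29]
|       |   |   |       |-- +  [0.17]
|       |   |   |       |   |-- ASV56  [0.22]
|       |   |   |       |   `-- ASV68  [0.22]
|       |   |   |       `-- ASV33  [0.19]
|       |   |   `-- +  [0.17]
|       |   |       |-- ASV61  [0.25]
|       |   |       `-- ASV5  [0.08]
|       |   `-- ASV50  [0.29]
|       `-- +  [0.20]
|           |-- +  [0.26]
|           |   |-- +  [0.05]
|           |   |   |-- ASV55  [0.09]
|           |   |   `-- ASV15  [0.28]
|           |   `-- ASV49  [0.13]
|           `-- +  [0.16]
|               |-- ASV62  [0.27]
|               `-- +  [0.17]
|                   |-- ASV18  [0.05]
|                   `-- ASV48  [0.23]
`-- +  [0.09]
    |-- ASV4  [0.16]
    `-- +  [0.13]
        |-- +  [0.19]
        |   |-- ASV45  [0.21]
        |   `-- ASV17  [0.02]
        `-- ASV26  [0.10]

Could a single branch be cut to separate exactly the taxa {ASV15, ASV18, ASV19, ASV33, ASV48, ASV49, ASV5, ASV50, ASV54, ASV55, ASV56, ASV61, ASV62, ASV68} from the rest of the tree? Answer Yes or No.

The most recent common ancestor of these taxa subtends (((((ASV54,ASV19),((ASV56,ASV68),ASV33)),(ASV61,ASV5)),ASV50),(((ASV55,ASV15),ASV49),(ASV62,(ASV18,ASV48)))).
That clade has exactly 14 tips — every listed taxon and nothing else — so the group is monophyletic.

Yes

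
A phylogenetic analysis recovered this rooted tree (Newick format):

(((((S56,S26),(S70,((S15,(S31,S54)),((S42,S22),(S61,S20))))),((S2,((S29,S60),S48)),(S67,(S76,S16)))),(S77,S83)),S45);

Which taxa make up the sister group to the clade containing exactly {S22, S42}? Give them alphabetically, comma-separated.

The clade containing exactly {S22, S42} attaches to the tree at the node subtending ((S42,S22),(S61,S20)).
The other lineage descending from that same node — the sister group — is (S61,S20); its 2 tips in alphabetical order are the answer.

S20, S61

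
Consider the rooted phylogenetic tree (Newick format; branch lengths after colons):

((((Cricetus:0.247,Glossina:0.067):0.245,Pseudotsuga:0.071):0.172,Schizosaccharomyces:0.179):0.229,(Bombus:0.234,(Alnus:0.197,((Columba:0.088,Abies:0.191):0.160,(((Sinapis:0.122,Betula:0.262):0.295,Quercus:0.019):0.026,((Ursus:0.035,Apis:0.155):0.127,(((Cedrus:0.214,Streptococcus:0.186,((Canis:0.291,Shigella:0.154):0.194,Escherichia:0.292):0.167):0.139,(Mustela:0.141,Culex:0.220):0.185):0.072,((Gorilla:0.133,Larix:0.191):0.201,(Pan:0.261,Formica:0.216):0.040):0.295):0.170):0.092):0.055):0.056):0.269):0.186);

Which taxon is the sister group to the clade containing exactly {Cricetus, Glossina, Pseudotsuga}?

Schizosaccharomyces

The clade containing exactly {Cricetus, Glossina, Pseudotsuga} attaches to the tree at the node subtending (((Cricetus,Glossina),Pseudotsuga),Schizosaccharomyces).
The other lineage descending from that same node — the sister group — is the single tip Schizosaccharomyces.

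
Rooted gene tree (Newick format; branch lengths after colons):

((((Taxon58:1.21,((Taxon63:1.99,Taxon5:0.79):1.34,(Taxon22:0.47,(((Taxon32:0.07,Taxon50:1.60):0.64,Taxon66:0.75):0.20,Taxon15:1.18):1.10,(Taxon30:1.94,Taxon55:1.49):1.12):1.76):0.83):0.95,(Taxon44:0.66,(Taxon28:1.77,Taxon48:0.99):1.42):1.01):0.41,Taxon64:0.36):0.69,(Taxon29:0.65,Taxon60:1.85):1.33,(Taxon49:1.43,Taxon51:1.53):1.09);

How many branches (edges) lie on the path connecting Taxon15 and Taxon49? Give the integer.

9

The MRCA of Taxon15 and Taxon49 is the root of the tree.
From Taxon15 up to that node: 7 branches. From Taxon49 up to the same node: 2 branches. Total: 7 + 2 = 9.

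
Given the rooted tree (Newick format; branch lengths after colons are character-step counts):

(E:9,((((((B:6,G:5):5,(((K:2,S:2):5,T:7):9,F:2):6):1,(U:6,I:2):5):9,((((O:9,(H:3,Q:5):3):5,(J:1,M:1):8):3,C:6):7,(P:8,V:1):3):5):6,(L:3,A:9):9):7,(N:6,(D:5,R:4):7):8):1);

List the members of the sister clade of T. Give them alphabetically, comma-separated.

T attaches to the tree at the node subtending ((K,S),T).
The other lineage descending from that same node — the sister group — is (K,S); its 2 tips in alphabetical order are the answer.

K, S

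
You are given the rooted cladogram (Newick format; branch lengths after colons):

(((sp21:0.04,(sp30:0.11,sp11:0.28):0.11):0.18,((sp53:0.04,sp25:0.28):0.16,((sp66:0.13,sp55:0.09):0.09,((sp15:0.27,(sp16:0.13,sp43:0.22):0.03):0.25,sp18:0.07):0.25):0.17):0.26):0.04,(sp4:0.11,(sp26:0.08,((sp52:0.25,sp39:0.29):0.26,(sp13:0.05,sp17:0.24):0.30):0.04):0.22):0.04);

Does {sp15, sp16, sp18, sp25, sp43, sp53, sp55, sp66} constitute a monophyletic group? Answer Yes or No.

Yes

The most recent common ancestor of these taxa subtends ((sp53,sp25),((sp66,sp55),((sp15,(sp16,sp43)),sp18))).
That clade has exactly 8 tips — every listed taxon and nothing else — so the group is monophyletic.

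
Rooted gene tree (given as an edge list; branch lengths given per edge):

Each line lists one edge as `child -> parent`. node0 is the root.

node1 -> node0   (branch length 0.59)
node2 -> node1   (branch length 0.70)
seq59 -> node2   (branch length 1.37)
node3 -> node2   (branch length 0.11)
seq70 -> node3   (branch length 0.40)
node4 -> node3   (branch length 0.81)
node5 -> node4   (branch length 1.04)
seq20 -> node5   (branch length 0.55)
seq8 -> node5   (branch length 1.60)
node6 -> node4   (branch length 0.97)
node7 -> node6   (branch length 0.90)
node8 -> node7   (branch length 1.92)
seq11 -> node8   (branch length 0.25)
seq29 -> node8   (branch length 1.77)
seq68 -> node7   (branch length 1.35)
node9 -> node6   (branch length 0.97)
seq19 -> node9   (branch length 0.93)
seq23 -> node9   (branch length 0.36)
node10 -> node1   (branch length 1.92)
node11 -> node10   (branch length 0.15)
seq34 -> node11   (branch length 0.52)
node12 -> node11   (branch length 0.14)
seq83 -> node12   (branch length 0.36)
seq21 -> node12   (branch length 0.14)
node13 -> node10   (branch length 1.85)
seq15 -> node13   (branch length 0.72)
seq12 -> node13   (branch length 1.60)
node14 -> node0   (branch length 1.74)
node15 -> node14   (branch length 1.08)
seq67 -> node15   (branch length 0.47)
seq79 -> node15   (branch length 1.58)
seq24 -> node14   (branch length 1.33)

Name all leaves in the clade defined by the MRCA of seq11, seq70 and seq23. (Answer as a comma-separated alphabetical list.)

Tracing seq11: it sits inside (seq11,seq29).
Tracing seq70: it sits inside (seq70,((seq20,seq8),(((seq11,seq29),seq68),(seq19,seq23)))).
Tracing seq23: it sits inside (seq19,seq23).
The smallest clade enclosing all 3 is (seq70,((seq20,seq8),(((seq11,seq29),seq68),(seq19,seq23)))); the answer is its 8 terminal taxa in alphabetical order.

seq11, seq19, seq20, seq23, seq29, seq68, seq70, seq8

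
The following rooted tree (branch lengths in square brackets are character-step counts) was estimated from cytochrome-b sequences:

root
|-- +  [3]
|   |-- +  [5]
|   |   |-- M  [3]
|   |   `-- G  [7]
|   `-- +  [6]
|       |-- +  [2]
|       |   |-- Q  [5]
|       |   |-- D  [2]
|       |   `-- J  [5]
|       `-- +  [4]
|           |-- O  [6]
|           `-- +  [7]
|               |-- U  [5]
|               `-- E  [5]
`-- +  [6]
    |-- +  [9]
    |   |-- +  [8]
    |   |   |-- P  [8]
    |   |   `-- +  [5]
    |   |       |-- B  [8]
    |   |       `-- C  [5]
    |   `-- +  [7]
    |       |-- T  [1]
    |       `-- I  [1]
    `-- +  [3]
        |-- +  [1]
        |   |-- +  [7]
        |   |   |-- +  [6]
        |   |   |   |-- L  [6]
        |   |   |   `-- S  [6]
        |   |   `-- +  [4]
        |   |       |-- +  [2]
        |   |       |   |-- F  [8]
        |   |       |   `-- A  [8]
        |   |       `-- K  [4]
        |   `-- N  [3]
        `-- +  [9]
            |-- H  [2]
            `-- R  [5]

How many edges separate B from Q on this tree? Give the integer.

9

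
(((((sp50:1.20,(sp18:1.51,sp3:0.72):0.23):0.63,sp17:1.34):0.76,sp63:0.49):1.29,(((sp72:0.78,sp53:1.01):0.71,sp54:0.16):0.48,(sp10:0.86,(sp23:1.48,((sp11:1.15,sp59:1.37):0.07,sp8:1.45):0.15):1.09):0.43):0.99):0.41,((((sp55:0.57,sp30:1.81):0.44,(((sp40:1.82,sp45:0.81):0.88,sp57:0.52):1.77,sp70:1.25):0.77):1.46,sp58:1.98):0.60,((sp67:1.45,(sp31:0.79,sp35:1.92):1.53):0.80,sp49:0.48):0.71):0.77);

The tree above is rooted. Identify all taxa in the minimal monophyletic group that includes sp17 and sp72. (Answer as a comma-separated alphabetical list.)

sp10, sp11, sp17, sp18, sp23, sp3, sp50, sp53, sp54, sp59, sp63, sp72, sp8

Tracing sp17: it sits inside ((sp50,(sp18,sp3)),sp17).
Tracing sp72: it sits inside (sp72,sp53).
The smallest clade enclosing both is ((((sp50,(sp18,sp3)),sp17),sp63),(((sp72,sp53),sp54),(sp10,(sp23,((sp11,sp59),sp8))))); the answer is its 13 terminal taxa in alphabetical order.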